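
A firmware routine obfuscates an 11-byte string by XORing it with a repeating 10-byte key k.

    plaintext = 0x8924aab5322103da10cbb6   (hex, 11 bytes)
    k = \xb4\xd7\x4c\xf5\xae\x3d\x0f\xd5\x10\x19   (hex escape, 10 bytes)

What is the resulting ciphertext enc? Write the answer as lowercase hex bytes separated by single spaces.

3d f3 e6 40 9c 1c 0c 0f 00 d2 02

The 10-byte key repeats, so the effective keystream is b4 d7 4c f5 ae 3d 0f d5 10 19 b4.
byte 0: 137 ^ 180 =  61
byte 1:  36 ^ 215 = 243
byte 2: 170 ^  76 = 230
byte 3: 181 ^ 245 =  64
byte 4:  50 ^ 174 = 156
byte 5:  33 ^  61 =  28
byte 6:   3 ^  15 =  12
byte 7: 218 ^ 213 =  15
byte 8:  16 ^  16 =   0
byte 9: 203 ^  25 = 210
byte 10: 182 ^ 180 =   2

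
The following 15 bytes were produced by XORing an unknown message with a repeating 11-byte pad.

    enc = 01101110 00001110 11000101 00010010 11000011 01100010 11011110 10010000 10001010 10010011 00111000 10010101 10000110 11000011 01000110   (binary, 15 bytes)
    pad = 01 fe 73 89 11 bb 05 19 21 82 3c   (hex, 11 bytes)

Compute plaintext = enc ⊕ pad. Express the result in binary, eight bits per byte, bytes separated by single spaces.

01101111 11110000 10110110 10011011 11010010 11011001 11011011 10001001 10101011 00010001 00000100 10010100 01111000 10110000 11001111

The 11-byte key repeats, so the effective keystream is 01 fe 73 89 11 bb 05 19 21 82 3c 01 fe 73 89.
byte 0: 110 ⊕   1 = 111
byte 1:  14 ⊕ 254 = 240
byte 2: 197 ⊕ 115 = 182
byte 3:  18 ⊕ 137 = 155
byte 4: 195 ⊕  17 = 210
byte 5:  98 ⊕ 187 = 217
byte 6: 222 ⊕   5 = 219
byte 7: 144 ⊕  25 = 137
byte 8: 138 ⊕  33 = 171
byte 9: 147 ⊕ 130 =  17
byte 10:  56 ⊕  60 =   4
byte 11: 149 ⊕   1 = 148
byte 12: 134 ⊕ 254 = 120
byte 13: 195 ⊕ 115 = 176
byte 14:  70 ⊕ 137 = 207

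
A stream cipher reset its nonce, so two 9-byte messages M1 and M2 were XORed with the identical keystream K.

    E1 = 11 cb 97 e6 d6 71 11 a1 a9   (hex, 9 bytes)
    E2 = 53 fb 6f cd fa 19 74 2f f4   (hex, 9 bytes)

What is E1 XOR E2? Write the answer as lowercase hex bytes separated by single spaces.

E1 ⊕ E2 = (M1 ⊕ K) ⊕ (M2 ⊕ K) = M1 ⊕ M2 — the shared key cancels under XOR.
11 ^ 53 = 42
cb ^ fb = 30
97 ^ 6f = f8
e6 ^ cd = 2b
d6 ^ fa = 2c
71 ^ 19 = 68
11 ^ 74 = 65
a1 ^ 2f = 8e
a9 ^ f4 = 5d

42 30 f8 2b 2c 68 65 8e 5d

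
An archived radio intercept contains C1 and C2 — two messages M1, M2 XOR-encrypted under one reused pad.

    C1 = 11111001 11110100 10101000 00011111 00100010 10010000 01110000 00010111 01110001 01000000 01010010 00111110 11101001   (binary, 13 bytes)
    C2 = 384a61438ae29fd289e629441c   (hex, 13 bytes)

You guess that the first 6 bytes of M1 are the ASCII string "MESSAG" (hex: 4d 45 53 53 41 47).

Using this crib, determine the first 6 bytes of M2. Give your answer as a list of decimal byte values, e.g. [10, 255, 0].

[140, 251, 154, 15, 233, 53]

First, C1 ⊕ C2 = (M1 ⊕ K) ⊕ (M2 ⊕ K) = M1 ⊕ M2, so the key drops out. Then M2 = (M1 ⊕ M2) ⊕ M1 over the first 6 bytes.
byte 0: (f9 ^ 38) ^ 4d = c1 ^ 4d = 8c
byte 1: (f4 ^ 4a) ^ 45 = be ^ 45 = fb
byte 2: (a8 ^ 61) ^ 53 = c9 ^ 53 = 9a
byte 3: (1f ^ 43) ^ 53 = 5c ^ 53 = 0f
byte 4: (22 ^ 8a) ^ 41 = a8 ^ 41 = e9
byte 5: (90 ^ e2) ^ 47 = 72 ^ 47 = 35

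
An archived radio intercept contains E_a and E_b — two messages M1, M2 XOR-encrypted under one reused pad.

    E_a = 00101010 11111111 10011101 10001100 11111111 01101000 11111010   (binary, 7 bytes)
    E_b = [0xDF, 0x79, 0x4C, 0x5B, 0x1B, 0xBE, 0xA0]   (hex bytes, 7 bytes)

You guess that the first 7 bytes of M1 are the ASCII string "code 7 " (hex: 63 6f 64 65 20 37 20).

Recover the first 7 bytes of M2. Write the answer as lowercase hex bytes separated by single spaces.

96 e9 b5 b2 c4 e1 7a

First, E_a ⊕ E_b = (M1 ⊕ K) ⊕ (M2 ⊕ K) = M1 ⊕ M2, so the key drops out. Then M2 = (M1 ⊕ M2) ⊕ M1 over the first 7 bytes.
byte 0: (2a ⊕ df) ⊕ 63 = f5 ⊕ 63 = 96
byte 1: (ff ⊕ 79) ⊕ 6f = 86 ⊕ 6f = e9
byte 2: (9d ⊕ 4c) ⊕ 64 = d1 ⊕ 64 = b5
byte 3: (8c ⊕ 5b) ⊕ 65 = d7 ⊕ 65 = b2
byte 4: (ff ⊕ 1b) ⊕ 20 = e4 ⊕ 20 = c4
byte 5: (68 ⊕ be) ⊕ 37 = d6 ⊕ 37 = e1
byte 6: (fa ⊕ a0) ⊕ 20 = 5a ⊕ 20 = 7a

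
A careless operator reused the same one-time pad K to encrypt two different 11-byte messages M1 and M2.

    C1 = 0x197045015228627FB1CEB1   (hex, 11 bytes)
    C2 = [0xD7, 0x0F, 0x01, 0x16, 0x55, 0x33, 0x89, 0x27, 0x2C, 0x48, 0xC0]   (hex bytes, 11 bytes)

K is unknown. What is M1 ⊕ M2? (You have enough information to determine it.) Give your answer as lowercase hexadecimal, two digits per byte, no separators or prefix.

ce7f4417071beb589d8671

C1 ⊕ C2 = (M1 ⊕ K) ⊕ (M2 ⊕ K) = M1 ⊕ M2 — the shared key cancels under XOR.
byte 0: 19 ^ d7 = ce
byte 1: 70 ^ 0f = 7f
byte 2: 45 ^ 01 = 44
byte 3: 01 ^ 16 = 17
byte 4: 52 ^ 55 = 07
byte 5: 28 ^ 33 = 1b
byte 6: 62 ^ 89 = eb
byte 7: 7f ^ 27 = 58
byte 8: b1 ^ 2c = 9d
byte 9: ce ^ 48 = 86
byte 10: b1 ^ c0 = 71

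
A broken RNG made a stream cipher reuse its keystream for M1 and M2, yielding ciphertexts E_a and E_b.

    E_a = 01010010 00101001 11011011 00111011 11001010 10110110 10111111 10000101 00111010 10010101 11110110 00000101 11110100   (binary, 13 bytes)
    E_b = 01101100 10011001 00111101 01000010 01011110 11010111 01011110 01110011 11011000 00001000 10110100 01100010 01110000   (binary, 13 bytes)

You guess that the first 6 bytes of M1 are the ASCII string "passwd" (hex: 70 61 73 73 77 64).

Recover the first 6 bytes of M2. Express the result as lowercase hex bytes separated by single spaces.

First, E_a ⊕ E_b = (M1 ⊕ K) ⊕ (M2 ⊕ K) = M1 ⊕ M2, so the key drops out. Then M2 = (M1 ⊕ M2) ⊕ M1 over the first 6 bytes.
byte 0: (52 XOR 6c) XOR 70 = 3e XOR 70 = 4e
byte 1: (29 XOR 99) XOR 61 = b0 XOR 61 = d1
byte 2: (db XOR 3d) XOR 73 = e6 XOR 73 = 95
byte 3: (3b XOR 42) XOR 73 = 79 XOR 73 = 0a
byte 4: (ca XOR 5e) XOR 77 = 94 XOR 77 = e3
byte 5: (b6 XOR d7) XOR 64 = 61 XOR 64 = 05

4e d1 95 0a e3 05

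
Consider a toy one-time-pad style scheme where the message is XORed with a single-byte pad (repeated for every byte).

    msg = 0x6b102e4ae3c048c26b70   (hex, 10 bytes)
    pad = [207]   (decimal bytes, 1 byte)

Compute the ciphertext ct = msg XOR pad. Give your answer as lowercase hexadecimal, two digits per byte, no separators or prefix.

The 1-byte key repeats, so the effective keystream is cf cf cf cf cf cf cf cf cf cf.
byte 0: 6b ^ cf = a4
byte 1: 10 ^ cf = df
byte 2: 2e ^ cf = e1
byte 3: 4a ^ cf = 85
byte 4: e3 ^ cf = 2c
byte 5: c0 ^ cf = 0f
byte 6: 48 ^ cf = 87
byte 7: c2 ^ cf = 0d
byte 8: 6b ^ cf = a4
byte 9: 70 ^ cf = bf

a4dfe1852c0f870da4bf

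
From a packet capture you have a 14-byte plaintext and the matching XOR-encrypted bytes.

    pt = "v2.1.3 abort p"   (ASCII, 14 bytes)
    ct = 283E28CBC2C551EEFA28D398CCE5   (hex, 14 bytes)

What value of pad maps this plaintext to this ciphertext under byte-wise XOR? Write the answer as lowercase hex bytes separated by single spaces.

5e 0c 06 fa ec f6 71 8f 98 47 a1 ec ec 95

Since ct = pt ⊕ pad, XORing both sides with pt gives pad = pt ⊕ ct.
76 ⊕ 28 = 5e
32 ⊕ 3e = 0c
2e ⊕ 28 = 06
31 ⊕ cb = fa
2e ⊕ c2 = ec
33 ⊕ c5 = f6
20 ⊕ 51 = 71
61 ⊕ ee = 8f
62 ⊕ fa = 98
6f ⊕ 28 = 47
72 ⊕ d3 = a1
74 ⊕ 98 = ec
20 ⊕ cc = ec
70 ⊕ e5 = 95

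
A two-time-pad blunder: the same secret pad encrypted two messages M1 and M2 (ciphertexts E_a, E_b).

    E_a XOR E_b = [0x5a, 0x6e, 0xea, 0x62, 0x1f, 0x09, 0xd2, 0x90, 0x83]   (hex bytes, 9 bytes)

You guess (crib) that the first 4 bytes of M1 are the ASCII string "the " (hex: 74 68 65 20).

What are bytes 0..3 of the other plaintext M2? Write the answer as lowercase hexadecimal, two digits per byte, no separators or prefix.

Since E_a ⊕ E_b = M1 ⊕ M2, XORing with the guessed M1 bytes yields the corresponding M2 bytes: M2 = (E_a ⊕ E_b) ⊕ M1.
byte 0:  90 XOR 116 =  46
byte 1: 110 XOR 104 =   6
byte 2: 234 XOR 101 = 143
byte 3:  98 XOR  32 =  66

2e068f42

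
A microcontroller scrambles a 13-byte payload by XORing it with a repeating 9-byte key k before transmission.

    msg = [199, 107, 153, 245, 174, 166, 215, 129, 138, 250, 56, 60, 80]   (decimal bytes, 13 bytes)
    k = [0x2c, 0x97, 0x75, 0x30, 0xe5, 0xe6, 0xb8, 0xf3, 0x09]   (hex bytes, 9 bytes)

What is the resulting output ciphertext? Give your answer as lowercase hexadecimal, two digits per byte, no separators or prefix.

The 9-byte key repeats, so the effective keystream is 2c 97 75 30 e5 e6 b8 f3 09 2c 97 75 30.
byte 0: 199 xor  44 = 235
byte 1: 107 xor 151 = 252
byte 2: 153 xor 117 = 236
byte 3: 245 xor  48 = 197
byte 4: 174 xor 229 =  75
byte 5: 166 xor 230 =  64
byte 6: 215 xor 184 = 111
byte 7: 129 xor 243 = 114
byte 8: 138 xor   9 = 131
byte 9: 250 xor  44 = 214
byte 10:  56 xor 151 = 175
byte 11:  60 xor 117 =  73
byte 12:  80 xor  48 =  96

ebfcecc54b406f7283d6af4960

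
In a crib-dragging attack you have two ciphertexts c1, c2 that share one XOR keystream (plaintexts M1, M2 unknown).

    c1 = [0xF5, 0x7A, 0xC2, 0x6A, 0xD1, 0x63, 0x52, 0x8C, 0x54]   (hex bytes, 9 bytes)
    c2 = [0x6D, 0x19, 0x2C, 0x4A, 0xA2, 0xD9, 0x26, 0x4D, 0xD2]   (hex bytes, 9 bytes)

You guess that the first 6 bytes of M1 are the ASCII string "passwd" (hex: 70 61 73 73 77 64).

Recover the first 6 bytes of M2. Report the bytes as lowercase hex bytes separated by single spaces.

e8 02 9d 53 04 de

First, c1 ⊕ c2 = (M1 ⊕ K) ⊕ (M2 ⊕ K) = M1 ⊕ M2, so the key drops out. Then M2 = (M1 ⊕ M2) ⊕ M1 over the first 6 bytes.
byte 0: (f5 xor 6d) xor 70 = 98 xor 70 = e8
byte 1: (7a xor 19) xor 61 = 63 xor 61 = 02
byte 2: (c2 xor 2c) xor 73 = ee xor 73 = 9d
byte 3: (6a xor 4a) xor 73 = 20 xor 73 = 53
byte 4: (d1 xor a2) xor 77 = 73 xor 77 = 04
byte 5: (63 xor d9) xor 64 = ba xor 64 = de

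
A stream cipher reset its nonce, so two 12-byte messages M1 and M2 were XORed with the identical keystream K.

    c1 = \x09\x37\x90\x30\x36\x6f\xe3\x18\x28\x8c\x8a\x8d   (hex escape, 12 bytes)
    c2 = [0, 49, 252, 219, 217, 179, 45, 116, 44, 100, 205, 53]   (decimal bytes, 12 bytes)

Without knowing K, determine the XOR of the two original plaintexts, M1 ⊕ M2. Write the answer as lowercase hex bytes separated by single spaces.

c1 ⊕ c2 = (M1 ⊕ K) ⊕ (M2 ⊕ K) = M1 ⊕ M2 — the shared key cancels under XOR.
byte 0: 09 ⊕ 00 = 09
byte 1: 37 ⊕ 31 = 06
byte 2: 90 ⊕ fc = 6c
byte 3: 30 ⊕ db = eb
byte 4: 36 ⊕ d9 = ef
byte 5: 6f ⊕ b3 = dc
byte 6: e3 ⊕ 2d = ce
byte 7: 18 ⊕ 74 = 6c
byte 8: 28 ⊕ 2c = 04
byte 9: 8c ⊕ 64 = e8
byte 10: 8a ⊕ cd = 47
byte 11: 8d ⊕ 35 = b8

09 06 6c eb ef dc ce 6c 04 e8 47 b8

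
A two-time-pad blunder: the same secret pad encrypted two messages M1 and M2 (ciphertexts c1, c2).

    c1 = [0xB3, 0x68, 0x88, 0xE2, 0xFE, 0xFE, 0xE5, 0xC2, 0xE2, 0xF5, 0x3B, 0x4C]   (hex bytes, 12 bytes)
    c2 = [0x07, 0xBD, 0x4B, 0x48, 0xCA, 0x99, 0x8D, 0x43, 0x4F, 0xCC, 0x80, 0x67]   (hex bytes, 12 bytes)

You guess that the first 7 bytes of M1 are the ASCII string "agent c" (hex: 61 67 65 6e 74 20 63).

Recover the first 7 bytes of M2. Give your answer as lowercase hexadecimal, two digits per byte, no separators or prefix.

d5b2a6c440470b

First, c1 ⊕ c2 = (M1 ⊕ K) ⊕ (M2 ⊕ K) = M1 ⊕ M2, so the key drops out. Then M2 = (M1 ⊕ M2) ⊕ M1 over the first 7 bytes.
byte 0: (b3 ^ 07) ^ 61 = b4 ^ 61 = d5
byte 1: (68 ^ bd) ^ 67 = d5 ^ 67 = b2
byte 2: (88 ^ 4b) ^ 65 = c3 ^ 65 = a6
byte 3: (e2 ^ 48) ^ 6e = aa ^ 6e = c4
byte 4: (fe ^ ca) ^ 74 = 34 ^ 74 = 40
byte 5: (fe ^ 99) ^ 20 = 67 ^ 20 = 47
byte 6: (e5 ^ 8d) ^ 63 = 68 ^ 63 = 0b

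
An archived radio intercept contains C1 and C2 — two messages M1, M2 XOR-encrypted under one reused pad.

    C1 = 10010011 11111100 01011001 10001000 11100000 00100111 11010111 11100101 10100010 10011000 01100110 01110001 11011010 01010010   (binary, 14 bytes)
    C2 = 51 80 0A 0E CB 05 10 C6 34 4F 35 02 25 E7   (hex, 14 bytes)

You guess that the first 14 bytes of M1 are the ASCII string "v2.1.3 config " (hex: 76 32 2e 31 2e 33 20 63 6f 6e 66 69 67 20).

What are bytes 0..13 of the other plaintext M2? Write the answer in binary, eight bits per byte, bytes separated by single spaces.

First, C1 ⊕ C2 = (M1 ⊕ K) ⊕ (M2 ⊕ K) = M1 ⊕ M2, so the key drops out. Then M2 = (M1 ⊕ M2) ⊕ M1 over the first 14 bytes.
byte 0: (93 ⊕ 51) ⊕ 76 = c2 ⊕ 76 = b4
byte 1: (fc ⊕ 80) ⊕ 32 = 7c ⊕ 32 = 4e
byte 2: (59 ⊕ 0a) ⊕ 2e = 53 ⊕ 2e = 7d
byte 3: (88 ⊕ 0e) ⊕ 31 = 86 ⊕ 31 = b7
byte 4: (e0 ⊕ cb) ⊕ 2e = 2b ⊕ 2e = 05
byte 5: (27 ⊕ 05) ⊕ 33 = 22 ⊕ 33 = 11
byte 6: (d7 ⊕ 10) ⊕ 20 = c7 ⊕ 20 = e7
byte 7: (e5 ⊕ c6) ⊕ 63 = 23 ⊕ 63 = 40
byte 8: (a2 ⊕ 34) ⊕ 6f = 96 ⊕ 6f = f9
byte 9: (98 ⊕ 4f) ⊕ 6e = d7 ⊕ 6e = b9
byte 10: (66 ⊕ 35) ⊕ 66 = 53 ⊕ 66 = 35
byte 11: (71 ⊕ 02) ⊕ 69 = 73 ⊕ 69 = 1a
byte 12: (da ⊕ 25) ⊕ 67 = ff ⊕ 67 = 98
byte 13: (52 ⊕ e7) ⊕ 20 = b5 ⊕ 20 = 95

10110100 01001110 01111101 10110111 00000101 00010001 11100111 01000000 11111001 10111001 00110101 00011010 10011000 10010101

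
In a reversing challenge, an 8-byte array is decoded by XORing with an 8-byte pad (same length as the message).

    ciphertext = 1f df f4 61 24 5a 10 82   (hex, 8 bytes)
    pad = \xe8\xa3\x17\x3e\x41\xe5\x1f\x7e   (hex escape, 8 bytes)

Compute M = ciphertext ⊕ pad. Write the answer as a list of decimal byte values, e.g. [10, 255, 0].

XOR is its own inverse, so applying the key byte-wise gives the result directly.
1f XOR e8 = f7
df XOR a3 = 7c
f4 XOR 17 = e3
61 XOR 3e = 5f
24 XOR 41 = 65
5a XOR e5 = bf
10 XOR 1f = 0f
82 XOR 7e = fc

[247, 124, 227, 95, 101, 191, 15, 252]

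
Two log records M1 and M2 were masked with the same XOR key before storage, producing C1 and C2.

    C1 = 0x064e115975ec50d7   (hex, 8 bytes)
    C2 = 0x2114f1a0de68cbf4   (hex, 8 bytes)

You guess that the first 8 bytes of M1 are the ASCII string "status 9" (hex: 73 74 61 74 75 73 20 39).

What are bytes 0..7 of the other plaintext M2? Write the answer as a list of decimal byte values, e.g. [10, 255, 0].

First, C1 ⊕ C2 = (M1 ⊕ K) ⊕ (M2 ⊕ K) = M1 ⊕ M2, so the key drops out. Then M2 = (M1 ⊕ M2) ⊕ M1 over the first 8 bytes.
byte 0: (06 ⊕ 21) ⊕ 73 = 27 ⊕ 73 = 54
byte 1: (4e ⊕ 14) ⊕ 74 = 5a ⊕ 74 = 2e
byte 2: (11 ⊕ f1) ⊕ 61 = e0 ⊕ 61 = 81
byte 3: (59 ⊕ a0) ⊕ 74 = f9 ⊕ 74 = 8d
byte 4: (75 ⊕ de) ⊕ 75 = ab ⊕ 75 = de
byte 5: (ec ⊕ 68) ⊕ 73 = 84 ⊕ 73 = f7
byte 6: (50 ⊕ cb) ⊕ 20 = 9b ⊕ 20 = bb
byte 7: (d7 ⊕ f4) ⊕ 39 = 23 ⊕ 39 = 1a

[84, 46, 129, 141, 222, 247, 187, 26]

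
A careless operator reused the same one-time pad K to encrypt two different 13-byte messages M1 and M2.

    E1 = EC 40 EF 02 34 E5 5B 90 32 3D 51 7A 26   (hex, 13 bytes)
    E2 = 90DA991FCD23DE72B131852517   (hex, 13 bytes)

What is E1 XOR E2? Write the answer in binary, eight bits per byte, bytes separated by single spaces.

01111100 10011010 01110110 00011101 11111001 11000110 10000101 11100010 10000011 00001100 11010100 01011111 00110001

E1 ⊕ E2 = (M1 ⊕ K) ⊕ (M2 ⊕ K) = M1 ⊕ M2 — the shared key cancels under XOR.
11101100 xor 10010000 = 01111100
01000000 xor 11011010 = 10011010
11101111 xor 10011001 = 01110110
00000010 xor 00011111 = 00011101
00110100 xor 11001101 = 11111001
11100101 xor 00100011 = 11000110
01011011 xor 11011110 = 10000101
10010000 xor 01110010 = 11100010
00110010 xor 10110001 = 10000011
00111101 xor 00110001 = 00001100
01010001 xor 10000101 = 11010100
01111010 xor 00100101 = 01011111
00100110 xor 00010111 = 00110001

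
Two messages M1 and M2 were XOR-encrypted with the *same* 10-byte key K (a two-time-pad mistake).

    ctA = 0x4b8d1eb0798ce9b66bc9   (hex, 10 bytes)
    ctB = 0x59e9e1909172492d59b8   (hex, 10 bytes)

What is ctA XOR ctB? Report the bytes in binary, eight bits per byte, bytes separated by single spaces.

00010010 01100100 11111111 00100000 11101000 11111110 10100000 10011011 00110010 01110001

ctA ⊕ ctB = (M1 ⊕ K) ⊕ (M2 ⊕ K) = M1 ⊕ M2 — the shared key cancels under XOR.
4b XOR 59 = 12
8d XOR e9 = 64
1e XOR e1 = ff
b0 XOR 90 = 20
79 XOR 91 = e8
8c XOR 72 = fe
e9 XOR 49 = a0
b6 XOR 2d = 9b
6b XOR 59 = 32
c9 XOR b8 = 71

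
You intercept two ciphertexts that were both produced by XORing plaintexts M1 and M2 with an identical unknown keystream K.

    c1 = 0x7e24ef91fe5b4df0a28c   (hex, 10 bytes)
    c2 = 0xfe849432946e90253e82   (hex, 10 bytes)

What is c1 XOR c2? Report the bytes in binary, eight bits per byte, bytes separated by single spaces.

10000000 10100000 01111011 10100011 01101010 00110101 11011101 11010101 10011100 00001110

c1 ⊕ c2 = (M1 ⊕ K) ⊕ (M2 ⊕ K) = M1 ⊕ M2 — the shared key cancels under XOR.
01111110 ^ 11111110 = 10000000
00100100 ^ 10000100 = 10100000
11101111 ^ 10010100 = 01111011
10010001 ^ 00110010 = 10100011
11111110 ^ 10010100 = 01101010
01011011 ^ 01101110 = 00110101
01001101 ^ 10010000 = 11011101
11110000 ^ 00100101 = 11010101
10100010 ^ 00111110 = 10011100
10001100 ^ 10000010 = 00001110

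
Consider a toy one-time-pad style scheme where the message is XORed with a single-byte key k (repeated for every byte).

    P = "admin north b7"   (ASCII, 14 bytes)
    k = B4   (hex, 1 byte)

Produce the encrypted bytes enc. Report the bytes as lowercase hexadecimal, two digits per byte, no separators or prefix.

d5d0d9ddda94dadbc6c0dc94d683

The 1-byte key repeats, so the effective keystream is b4 b4 b4 b4 b4 b4 b4 b4 b4 b4 b4 b4 b4 b4.
byte 0: 61 ⊕ b4 = d5
byte 1: 64 ⊕ b4 = d0
byte 2: 6d ⊕ b4 = d9
byte 3: 69 ⊕ b4 = dd
byte 4: 6e ⊕ b4 = da
byte 5: 20 ⊕ b4 = 94
byte 6: 6e ⊕ b4 = da
byte 7: 6f ⊕ b4 = db
byte 8: 72 ⊕ b4 = c6
byte 9: 74 ⊕ b4 = c0
byte 10: 68 ⊕ b4 = dc
byte 11: 20 ⊕ b4 = 94
byte 12: 62 ⊕ b4 = d6
byte 13: 37 ⊕ b4 = 83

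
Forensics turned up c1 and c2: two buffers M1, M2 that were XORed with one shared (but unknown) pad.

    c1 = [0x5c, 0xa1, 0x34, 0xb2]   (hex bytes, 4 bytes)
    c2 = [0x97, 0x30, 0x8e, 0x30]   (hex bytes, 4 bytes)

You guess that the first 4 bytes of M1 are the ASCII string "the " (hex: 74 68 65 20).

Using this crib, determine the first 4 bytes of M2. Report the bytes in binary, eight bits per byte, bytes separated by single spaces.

First, c1 ⊕ c2 = (M1 ⊕ K) ⊕ (M2 ⊕ K) = M1 ⊕ M2, so the key drops out. Then M2 = (M1 ⊕ M2) ⊕ M1 over the first 4 bytes.
byte 0: (5c XOR 97) XOR 74 = cb XOR 74 = bf
byte 1: (a1 XOR 30) XOR 68 = 91 XOR 68 = f9
byte 2: (34 XOR 8e) XOR 65 = ba XOR 65 = df
byte 3: (b2 XOR 30) XOR 20 = 82 XOR 20 = a2

10111111 11111001 11011111 10100010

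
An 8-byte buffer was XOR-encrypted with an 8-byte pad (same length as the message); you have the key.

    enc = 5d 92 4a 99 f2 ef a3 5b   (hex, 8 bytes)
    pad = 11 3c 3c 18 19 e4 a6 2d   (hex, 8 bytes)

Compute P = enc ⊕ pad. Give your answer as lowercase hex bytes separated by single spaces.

 93 ⊕  17 =  76
146 ⊕  60 = 174
 74 ⊕  60 = 118
153 ⊕  24 = 129
242 ⊕  25 = 235
239 ⊕ 228 =  11
163 ⊕ 166 =   5
 91 ⊕  45 = 118

4c ae 76 81 eb 0b 05 76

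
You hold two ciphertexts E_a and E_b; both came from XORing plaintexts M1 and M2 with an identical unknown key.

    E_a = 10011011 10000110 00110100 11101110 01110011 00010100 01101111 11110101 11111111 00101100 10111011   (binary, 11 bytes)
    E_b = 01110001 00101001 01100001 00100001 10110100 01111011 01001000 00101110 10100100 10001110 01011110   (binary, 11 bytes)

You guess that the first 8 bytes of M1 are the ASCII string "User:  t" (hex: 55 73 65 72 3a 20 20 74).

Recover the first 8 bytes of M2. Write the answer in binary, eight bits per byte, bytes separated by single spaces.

10111111 11011100 00110000 10111101 11111101 01001111 00000111 10101111

First, E_a ⊕ E_b = (M1 ⊕ K) ⊕ (M2 ⊕ K) = M1 ⊕ M2, so the key drops out. Then M2 = (M1 ⊕ M2) ⊕ M1 over the first 8 bytes.
byte 0: (9b ⊕ 71) ⊕ 55 = ea ⊕ 55 = bf
byte 1: (86 ⊕ 29) ⊕ 73 = af ⊕ 73 = dc
byte 2: (34 ⊕ 61) ⊕ 65 = 55 ⊕ 65 = 30
byte 3: (ee ⊕ 21) ⊕ 72 = cf ⊕ 72 = bd
byte 4: (73 ⊕ b4) ⊕ 3a = c7 ⊕ 3a = fd
byte 5: (14 ⊕ 7b) ⊕ 20 = 6f ⊕ 20 = 4f
byte 6: (6f ⊕ 48) ⊕ 20 = 27 ⊕ 20 = 07
byte 7: (f5 ⊕ 2e) ⊕ 74 = db ⊕ 74 = af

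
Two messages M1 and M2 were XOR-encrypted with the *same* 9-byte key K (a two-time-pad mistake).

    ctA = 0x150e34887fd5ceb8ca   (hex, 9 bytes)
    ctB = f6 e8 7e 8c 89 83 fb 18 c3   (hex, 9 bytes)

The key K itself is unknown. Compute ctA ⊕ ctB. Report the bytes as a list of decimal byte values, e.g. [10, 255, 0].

[227, 230, 74, 4, 246, 86, 53, 160, 9]

ctA ⊕ ctB = (M1 ⊕ K) ⊕ (M2 ⊕ K) = M1 ⊕ M2 — the shared key cancels under XOR.
00010101 xor 11110110 = 11100011
00001110 xor 11101000 = 11100110
00110100 xor 01111110 = 01001010
10001000 xor 10001100 = 00000100
01111111 xor 10001001 = 11110110
11010101 xor 10000011 = 01010110
11001110 xor 11111011 = 00110101
10111000 xor 00011000 = 10100000
11001010 xor 11000011 = 00001001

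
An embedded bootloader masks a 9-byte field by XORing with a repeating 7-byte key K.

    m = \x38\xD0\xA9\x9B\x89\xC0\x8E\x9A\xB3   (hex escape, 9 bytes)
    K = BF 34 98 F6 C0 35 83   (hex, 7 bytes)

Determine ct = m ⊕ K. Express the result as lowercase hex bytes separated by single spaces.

87 e4 31 6d 49 f5 0d 25 87

The 7-byte key repeats, so the effective keystream is bf 34 98 f6 c0 35 83 bf 34.
byte 0:  56 ⊕ 191 = 135
byte 1: 208 ⊕  52 = 228
byte 2: 169 ⊕ 152 =  49
byte 3: 155 ⊕ 246 = 109
byte 4: 137 ⊕ 192 =  73
byte 5: 192 ⊕  53 = 245
byte 6: 142 ⊕ 131 =  13
byte 7: 154 ⊕ 191 =  37
byte 8: 179 ⊕  52 = 135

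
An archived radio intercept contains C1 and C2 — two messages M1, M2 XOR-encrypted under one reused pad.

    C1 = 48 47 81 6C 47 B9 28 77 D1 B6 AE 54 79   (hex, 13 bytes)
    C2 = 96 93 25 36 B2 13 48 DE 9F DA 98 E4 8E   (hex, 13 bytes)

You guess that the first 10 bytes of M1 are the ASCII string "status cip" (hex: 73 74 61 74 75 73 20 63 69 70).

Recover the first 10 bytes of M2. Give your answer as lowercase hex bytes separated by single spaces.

First, C1 ⊕ C2 = (M1 ⊕ K) ⊕ (M2 ⊕ K) = M1 ⊕ M2, so the key drops out. Then M2 = (M1 ⊕ M2) ⊕ M1 over the first 10 bytes.
byte 0: (48 xor 96) xor 73 = de xor 73 = ad
byte 1: (47 xor 93) xor 74 = d4 xor 74 = a0
byte 2: (81 xor 25) xor 61 = a4 xor 61 = c5
byte 3: (6c xor 36) xor 74 = 5a xor 74 = 2e
byte 4: (47 xor b2) xor 75 = f5 xor 75 = 80
byte 5: (b9 xor 13) xor 73 = aa xor 73 = d9
byte 6: (28 xor 48) xor 20 = 60 xor 20 = 40
byte 7: (77 xor de) xor 63 = a9 xor 63 = ca
byte 8: (d1 xor 9f) xor 69 = 4e xor 69 = 27
byte 9: (b6 xor da) xor 70 = 6c xor 70 = 1c

ad a0 c5 2e 80 d9 40 ca 27 1c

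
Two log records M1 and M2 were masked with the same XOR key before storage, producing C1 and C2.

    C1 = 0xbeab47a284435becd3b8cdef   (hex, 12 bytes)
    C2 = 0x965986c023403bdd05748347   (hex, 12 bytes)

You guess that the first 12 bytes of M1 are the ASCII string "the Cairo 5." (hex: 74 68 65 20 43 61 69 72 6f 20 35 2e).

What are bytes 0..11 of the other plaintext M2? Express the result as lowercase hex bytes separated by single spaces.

5c 9a a4 42 e4 62 09 43 b9 ec 7b 86

First, C1 ⊕ C2 = (M1 ⊕ K) ⊕ (M2 ⊕ K) = M1 ⊕ M2, so the key drops out. Then M2 = (M1 ⊕ M2) ⊕ M1 over the first 12 bytes.
byte 0: (be XOR 96) XOR 74 = 28 XOR 74 = 5c
byte 1: (ab XOR 59) XOR 68 = f2 XOR 68 = 9a
byte 2: (47 XOR 86) XOR 65 = c1 XOR 65 = a4
byte 3: (a2 XOR c0) XOR 20 = 62 XOR 20 = 42
byte 4: (84 XOR 23) XOR 43 = a7 XOR 43 = e4
byte 5: (43 XOR 40) XOR 61 = 03 XOR 61 = 62
byte 6: (5b XOR 3b) XOR 69 = 60 XOR 69 = 09
byte 7: (ec XOR dd) XOR 72 = 31 XOR 72 = 43
byte 8: (d3 XOR 05) XOR 6f = d6 XOR 6f = b9
byte 9: (b8 XOR 74) XOR 20 = cc XOR 20 = ec
byte 10: (cd XOR 83) XOR 35 = 4e XOR 35 = 7b
byte 11: (ef XOR 47) XOR 2e = a8 XOR 2e = 86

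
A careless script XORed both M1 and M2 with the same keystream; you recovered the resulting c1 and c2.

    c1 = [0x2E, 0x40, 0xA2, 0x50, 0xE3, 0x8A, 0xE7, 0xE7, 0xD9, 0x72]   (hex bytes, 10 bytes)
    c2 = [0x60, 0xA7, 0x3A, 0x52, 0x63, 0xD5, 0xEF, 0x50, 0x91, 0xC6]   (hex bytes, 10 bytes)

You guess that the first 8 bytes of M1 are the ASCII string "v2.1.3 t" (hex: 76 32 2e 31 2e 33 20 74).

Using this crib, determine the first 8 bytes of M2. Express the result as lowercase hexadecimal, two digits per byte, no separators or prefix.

38d5b633ae6c28c3

First, c1 ⊕ c2 = (M1 ⊕ K) ⊕ (M2 ⊕ K) = M1 ⊕ M2, so the key drops out. Then M2 = (M1 ⊕ M2) ⊕ M1 over the first 8 bytes.
byte 0: (2e ⊕ 60) ⊕ 76 = 4e ⊕ 76 = 38
byte 1: (40 ⊕ a7) ⊕ 32 = e7 ⊕ 32 = d5
byte 2: (a2 ⊕ 3a) ⊕ 2e = 98 ⊕ 2e = b6
byte 3: (50 ⊕ 52) ⊕ 31 = 02 ⊕ 31 = 33
byte 4: (e3 ⊕ 63) ⊕ 2e = 80 ⊕ 2e = ae
byte 5: (8a ⊕ d5) ⊕ 33 = 5f ⊕ 33 = 6c
byte 6: (e7 ⊕ ef) ⊕ 20 = 08 ⊕ 20 = 28
byte 7: (e7 ⊕ 50) ⊕ 74 = b7 ⊕ 74 = c3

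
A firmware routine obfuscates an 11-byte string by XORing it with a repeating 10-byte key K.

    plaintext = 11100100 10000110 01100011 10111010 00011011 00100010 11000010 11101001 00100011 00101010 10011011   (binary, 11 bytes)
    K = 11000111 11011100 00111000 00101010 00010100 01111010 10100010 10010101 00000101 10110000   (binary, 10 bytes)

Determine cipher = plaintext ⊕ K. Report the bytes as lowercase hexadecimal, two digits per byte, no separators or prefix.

235a5b900f58607c269a5c

The 10-byte key repeats, so the effective keystream is c7 dc 38 2a 14 7a a2 95 05 b0 c7.
byte 0: e4 ⊕ c7 = 23
byte 1: 86 ⊕ dc = 5a
byte 2: 63 ⊕ 38 = 5b
byte 3: ba ⊕ 2a = 90
byte 4: 1b ⊕ 14 = 0f
byte 5: 22 ⊕ 7a = 58
byte 6: c2 ⊕ a2 = 60
byte 7: e9 ⊕ 95 = 7c
byte 8: 23 ⊕ 05 = 26
byte 9: 2a ⊕ b0 = 9a
byte 10: 9b ⊕ c7 = 5c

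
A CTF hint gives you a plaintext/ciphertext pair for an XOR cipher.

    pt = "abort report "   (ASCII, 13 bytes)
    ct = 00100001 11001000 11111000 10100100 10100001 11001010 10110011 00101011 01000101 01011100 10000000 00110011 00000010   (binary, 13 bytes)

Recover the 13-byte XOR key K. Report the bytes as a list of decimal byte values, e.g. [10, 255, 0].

[64, 170, 151, 214, 213, 234, 193, 78, 53, 51, 242, 71, 34]

Since ct = pt ⊕ K, XORing both sides with pt gives K = pt ⊕ ct.
 97 ⊕  33 =  64
 98 ⊕ 200 = 170
111 ⊕ 248 = 151
114 ⊕ 164 = 214
116 ⊕ 161 = 213
 32 ⊕ 202 = 234
114 ⊕ 179 = 193
101 ⊕  43 =  78
112 ⊕  69 =  53
111 ⊕  92 =  51
114 ⊕ 128 = 242
116 ⊕  51 =  71
 32 ⊕   2 =  34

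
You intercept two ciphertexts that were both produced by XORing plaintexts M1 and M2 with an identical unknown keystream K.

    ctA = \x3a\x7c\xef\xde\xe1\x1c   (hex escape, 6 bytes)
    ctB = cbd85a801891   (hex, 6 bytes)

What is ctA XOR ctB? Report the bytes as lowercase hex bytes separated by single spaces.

f1 a4 b5 5e f9 8d

ctA ⊕ ctB = (M1 ⊕ K) ⊕ (M2 ⊕ K) = M1 ⊕ M2 — the shared key cancels under XOR.
byte 0: 3a ⊕ cb = f1
byte 1: 7c ⊕ d8 = a4
byte 2: ef ⊕ 5a = b5
byte 3: de ⊕ 80 = 5e
byte 4: e1 ⊕ 18 = f9
byte 5: 1c ⊕ 91 = 8d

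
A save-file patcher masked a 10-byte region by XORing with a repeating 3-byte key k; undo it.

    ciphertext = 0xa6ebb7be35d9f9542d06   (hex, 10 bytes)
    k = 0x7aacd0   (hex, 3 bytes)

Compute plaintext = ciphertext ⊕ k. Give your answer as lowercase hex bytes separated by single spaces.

The 3-byte key repeats, so the effective keystream is 7a ac d0 7a ac d0 7a ac d0 7a.
byte 0: 166 ⊕ 122 = 220
byte 1: 235 ⊕ 172 =  71
byte 2: 183 ⊕ 208 = 103
byte 3: 190 ⊕ 122 = 196
byte 4:  53 ⊕ 172 = 153
byte 5: 217 ⊕ 208 =   9
byte 6: 249 ⊕ 122 = 131
byte 7:  84 ⊕ 172 = 248
byte 8:  45 ⊕ 208 = 253
byte 9:   6 ⊕ 122 = 124

dc 47 67 c4 99 09 83 f8 fd 7c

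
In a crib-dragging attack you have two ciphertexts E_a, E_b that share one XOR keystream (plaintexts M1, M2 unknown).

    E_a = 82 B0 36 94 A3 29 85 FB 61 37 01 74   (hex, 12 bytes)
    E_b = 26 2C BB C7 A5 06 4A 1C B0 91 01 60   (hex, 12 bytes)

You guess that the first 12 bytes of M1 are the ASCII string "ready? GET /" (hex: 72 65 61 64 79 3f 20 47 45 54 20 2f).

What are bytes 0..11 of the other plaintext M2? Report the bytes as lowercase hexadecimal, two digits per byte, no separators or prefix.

First, E_a ⊕ E_b = (M1 ⊕ K) ⊕ (M2 ⊕ K) = M1 ⊕ M2, so the key drops out. Then M2 = (M1 ⊕ M2) ⊕ M1 over the first 12 bytes.
byte 0: (82 XOR 26) XOR 72 = a4 XOR 72 = d6
byte 1: (b0 XOR 2c) XOR 65 = 9c XOR 65 = f9
byte 2: (36 XOR bb) XOR 61 = 8d XOR 61 = ec
byte 3: (94 XOR c7) XOR 64 = 53 XOR 64 = 37
byte 4: (a3 XOR a5) XOR 79 = 06 XOR 79 = 7f
byte 5: (29 XOR 06) XOR 3f = 2f XOR 3f = 10
byte 6: (85 XOR 4a) XOR 20 = cf XOR 20 = ef
byte 7: (fb XOR 1c) XOR 47 = e7 XOR 47 = a0
byte 8: (61 XOR b0) XOR 45 = d1 XOR 45 = 94
byte 9: (37 XOR 91) XOR 54 = a6 XOR 54 = f2
byte 10: (01 XOR 01) XOR 20 = 00 XOR 20 = 20
byte 11: (74 XOR 60) XOR 2f = 14 XOR 2f = 3b

d6f9ec377f10efa094f2203b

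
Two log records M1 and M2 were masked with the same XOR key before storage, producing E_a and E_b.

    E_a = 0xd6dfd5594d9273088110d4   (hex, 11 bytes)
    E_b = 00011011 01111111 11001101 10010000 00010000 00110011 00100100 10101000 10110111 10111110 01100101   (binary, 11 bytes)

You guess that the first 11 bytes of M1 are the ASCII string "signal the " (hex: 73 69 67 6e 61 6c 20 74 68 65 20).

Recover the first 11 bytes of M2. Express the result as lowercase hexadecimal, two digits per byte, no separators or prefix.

First, E_a ⊕ E_b = (M1 ⊕ K) ⊕ (M2 ⊕ K) = M1 ⊕ M2, so the key drops out. Then M2 = (M1 ⊕ M2) ⊕ M1 over the first 11 bytes.
byte 0: (d6 xor 1b) xor 73 = cd xor 73 = be
byte 1: (df xor 7f) xor 69 = a0 xor 69 = c9
byte 2: (d5 xor cd) xor 67 = 18 xor 67 = 7f
byte 3: (59 xor 90) xor 6e = c9 xor 6e = a7
byte 4: (4d xor 10) xor 61 = 5d xor 61 = 3c
byte 5: (92 xor 33) xor 6c = a1 xor 6c = cd
byte 6: (73 xor 24) xor 20 = 57 xor 20 = 77
byte 7: (08 xor a8) xor 74 = a0 xor 74 = d4
byte 8: (81 xor b7) xor 68 = 36 xor 68 = 5e
byte 9: (10 xor be) xor 65 = ae xor 65 = cb
byte 10: (d4 xor 65) xor 20 = b1 xor 20 = 91

bec97fa73ccd77d45ecb91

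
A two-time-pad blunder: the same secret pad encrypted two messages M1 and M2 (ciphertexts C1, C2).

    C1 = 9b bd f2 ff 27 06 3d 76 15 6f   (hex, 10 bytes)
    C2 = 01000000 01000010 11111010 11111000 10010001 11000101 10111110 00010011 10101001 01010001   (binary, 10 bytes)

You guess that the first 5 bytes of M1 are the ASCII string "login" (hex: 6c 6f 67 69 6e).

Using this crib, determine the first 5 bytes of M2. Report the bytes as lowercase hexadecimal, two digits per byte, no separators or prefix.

First, C1 ⊕ C2 = (M1 ⊕ K) ⊕ (M2 ⊕ K) = M1 ⊕ M2, so the key drops out. Then M2 = (M1 ⊕ M2) ⊕ M1 over the first 5 bytes.
byte 0: (9b ^ 40) ^ 6c = db ^ 6c = b7
byte 1: (bd ^ 42) ^ 6f = ff ^ 6f = 90
byte 2: (f2 ^ fa) ^ 67 = 08 ^ 67 = 6f
byte 3: (ff ^ f8) ^ 69 = 07 ^ 69 = 6e
byte 4: (27 ^ 91) ^ 6e = b6 ^ 6e = d8

b7906f6ed8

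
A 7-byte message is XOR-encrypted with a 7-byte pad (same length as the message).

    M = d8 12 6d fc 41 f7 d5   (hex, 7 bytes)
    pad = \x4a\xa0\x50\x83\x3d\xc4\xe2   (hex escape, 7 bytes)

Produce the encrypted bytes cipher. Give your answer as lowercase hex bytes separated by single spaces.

92 b2 3d 7f 7c 33 37

11011000 XOR 01001010 = 10010010
00010010 XOR 10100000 = 10110010
01101101 XOR 01010000 = 00111101
11111100 XOR 10000011 = 01111111
01000001 XOR 00111101 = 01111100
11110111 XOR 11000100 = 00110011
11010101 XOR 11100010 = 00110111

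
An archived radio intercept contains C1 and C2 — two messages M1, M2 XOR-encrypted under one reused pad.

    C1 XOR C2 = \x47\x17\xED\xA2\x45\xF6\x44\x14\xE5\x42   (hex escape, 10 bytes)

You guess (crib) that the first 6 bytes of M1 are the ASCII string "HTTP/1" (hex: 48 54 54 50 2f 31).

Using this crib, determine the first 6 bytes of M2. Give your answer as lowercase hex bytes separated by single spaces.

Since C1 ⊕ C2 = M1 ⊕ M2, XORing with the guessed M1 bytes yields the corresponding M2 bytes: M2 = (C1 ⊕ C2) ⊕ M1.
 71 xor  72 =  15
 23 xor  84 =  67
237 xor  84 = 185
162 xor  80 = 242
 69 xor  47 = 106
246 xor  49 = 199

0f 43 b9 f2 6a c7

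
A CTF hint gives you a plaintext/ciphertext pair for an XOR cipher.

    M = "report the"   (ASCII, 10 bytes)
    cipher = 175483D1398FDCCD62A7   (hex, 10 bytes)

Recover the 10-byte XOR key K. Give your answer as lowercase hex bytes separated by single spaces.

Since cipher = M ⊕ K, XORing both sides with M gives K = M ⊕ cipher.
114 ⊕  23 = 101
101 ⊕  84 =  49
112 ⊕ 131 = 243
111 ⊕ 209 = 190
114 ⊕  57 =  75
116 ⊕ 143 = 251
 32 ⊕ 220 = 252
116 ⊕ 205 = 185
104 ⊕  98 =  10
101 ⊕ 167 = 194

65 31 f3 be 4b fb fc b9 0a c2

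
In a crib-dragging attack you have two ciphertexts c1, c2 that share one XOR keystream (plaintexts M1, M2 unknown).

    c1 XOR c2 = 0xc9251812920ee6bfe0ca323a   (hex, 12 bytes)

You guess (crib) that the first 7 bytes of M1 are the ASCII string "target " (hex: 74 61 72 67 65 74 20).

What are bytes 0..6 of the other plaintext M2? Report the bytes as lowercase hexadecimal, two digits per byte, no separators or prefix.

bd446a75f77ac6

Since c1 ⊕ c2 = M1 ⊕ M2, XORing with the guessed M1 bytes yields the corresponding M2 bytes: M2 = (c1 ⊕ c2) ⊕ M1.
11001001 xor 01110100 = 10111101
00100101 xor 01100001 = 01000100
00011000 xor 01110010 = 01101010
00010010 xor 01100111 = 01110101
10010010 xor 01100101 = 11110111
00001110 xor 01110100 = 01111010
11100110 xor 00100000 = 11000110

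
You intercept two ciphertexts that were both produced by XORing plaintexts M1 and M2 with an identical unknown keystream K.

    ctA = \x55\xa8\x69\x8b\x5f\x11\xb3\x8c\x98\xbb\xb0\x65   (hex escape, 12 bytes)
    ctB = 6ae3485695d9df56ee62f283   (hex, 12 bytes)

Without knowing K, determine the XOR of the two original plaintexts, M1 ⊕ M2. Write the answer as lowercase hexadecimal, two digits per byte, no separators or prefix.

ctA ⊕ ctB = (M1 ⊕ K) ⊕ (M2 ⊕ K) = M1 ⊕ M2 — the shared key cancels under XOR.
55 ⊕ 6a = 3f
a8 ⊕ e3 = 4b
69 ⊕ 48 = 21
8b ⊕ 56 = dd
5f ⊕ 95 = ca
11 ⊕ d9 = c8
b3 ⊕ df = 6c
8c ⊕ 56 = da
98 ⊕ ee = 76
bb ⊕ 62 = d9
b0 ⊕ f2 = 42
65 ⊕ 83 = e6

3f4b21ddcac86cda76d942e6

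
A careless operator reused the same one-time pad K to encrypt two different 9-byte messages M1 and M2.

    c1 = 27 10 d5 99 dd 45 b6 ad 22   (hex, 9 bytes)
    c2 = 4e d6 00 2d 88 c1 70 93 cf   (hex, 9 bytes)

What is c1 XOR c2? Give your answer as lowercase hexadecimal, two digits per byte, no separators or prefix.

c1 ⊕ c2 = (M1 ⊕ K) ⊕ (M2 ⊕ K) = M1 ⊕ M2 — the shared key cancels under XOR.
27 XOR 4e = 69
10 XOR d6 = c6
d5 XOR 00 = d5
99 XOR 2d = b4
dd XOR 88 = 55
45 XOR c1 = 84
b6 XOR 70 = c6
ad XOR 93 = 3e
22 XOR cf = ed

69c6d5b45584c63eed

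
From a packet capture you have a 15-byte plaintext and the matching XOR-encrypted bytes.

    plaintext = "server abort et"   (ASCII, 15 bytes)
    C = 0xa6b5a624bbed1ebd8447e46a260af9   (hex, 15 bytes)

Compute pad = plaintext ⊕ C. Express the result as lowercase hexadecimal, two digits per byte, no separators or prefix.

d5d0d452de9f3edce628961e066f8d

Since C = plaintext ⊕ pad, XORing both sides with plaintext gives pad = plaintext ⊕ C.
115 XOR 166 = 213
101 XOR 181 = 208
114 XOR 166 = 212
118 XOR  36 =  82
101 XOR 187 = 222
114 XOR 237 = 159
 32 XOR  30 =  62
 97 XOR 189 = 220
 98 XOR 132 = 230
111 XOR  71 =  40
114 XOR 228 = 150
116 XOR 106 =  30
 32 XOR  38 =   6
101 XOR  10 = 111
116 XOR 249 = 141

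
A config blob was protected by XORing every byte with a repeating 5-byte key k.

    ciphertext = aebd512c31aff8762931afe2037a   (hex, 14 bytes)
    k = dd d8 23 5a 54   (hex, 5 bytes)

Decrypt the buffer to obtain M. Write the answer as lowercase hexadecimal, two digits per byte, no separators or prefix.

The 5-byte key repeats, so the effective keystream is dd d8 23 5a 54 dd d8 23 5a 54 dd d8 23 5a.
byte 0: ae XOR dd = 73
byte 1: bd XOR d8 = 65
byte 2: 51 XOR 23 = 72
byte 3: 2c XOR 5a = 76
byte 4: 31 XOR 54 = 65
byte 5: af XOR dd = 72
byte 6: f8 XOR d8 = 20
byte 7: 76 XOR 23 = 55
byte 8: 29 XOR 5a = 73
byte 9: 31 XOR 54 = 65
byte 10: af XOR dd = 72
byte 11: e2 XOR d8 = 3a
byte 12: 03 XOR 23 = 20
byte 13: 7a XOR 5a = 20

73657276657220557365723a2020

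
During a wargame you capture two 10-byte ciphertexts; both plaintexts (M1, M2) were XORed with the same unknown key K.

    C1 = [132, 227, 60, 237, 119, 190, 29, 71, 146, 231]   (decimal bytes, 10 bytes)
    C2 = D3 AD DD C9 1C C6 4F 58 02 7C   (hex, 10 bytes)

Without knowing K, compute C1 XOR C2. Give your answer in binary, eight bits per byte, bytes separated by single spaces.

01010111 01001110 11100001 00100100 01101011 01111000 01010010 00011111 10010000 10011011

C1 ⊕ C2 = (M1 ⊕ K) ⊕ (M2 ⊕ K) = M1 ⊕ M2 — the shared key cancels under XOR.
10000100 ^ 11010011 = 01010111
11100011 ^ 10101101 = 01001110
00111100 ^ 11011101 = 11100001
11101101 ^ 11001001 = 00100100
01110111 ^ 00011100 = 01101011
10111110 ^ 11000110 = 01111000
00011101 ^ 01001111 = 01010010
01000111 ^ 01011000 = 00011111
10010010 ^ 00000010 = 10010000
11100111 ^ 01111100 = 10011011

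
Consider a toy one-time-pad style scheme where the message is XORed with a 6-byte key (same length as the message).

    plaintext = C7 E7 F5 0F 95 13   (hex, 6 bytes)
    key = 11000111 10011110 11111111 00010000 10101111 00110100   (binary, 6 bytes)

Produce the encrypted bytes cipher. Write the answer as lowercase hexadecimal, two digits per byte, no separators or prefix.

XOR is its own inverse, so applying the key byte-wise gives the result directly.
11000111 xor 11000111 = 00000000
11100111 xor 10011110 = 01111001
11110101 xor 11111111 = 00001010
00001111 xor 00010000 = 00011111
10010101 xor 10101111 = 00111010
00010011 xor 00110100 = 00100111

00790a1f3a27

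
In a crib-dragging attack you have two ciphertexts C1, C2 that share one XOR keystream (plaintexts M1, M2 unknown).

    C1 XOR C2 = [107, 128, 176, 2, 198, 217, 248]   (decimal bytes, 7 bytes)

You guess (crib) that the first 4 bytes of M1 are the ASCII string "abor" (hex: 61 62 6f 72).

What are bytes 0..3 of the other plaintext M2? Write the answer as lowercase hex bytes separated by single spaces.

Since C1 ⊕ C2 = M1 ⊕ M2, XORing with the guessed M1 bytes yields the corresponding M2 bytes: M2 = (C1 ⊕ C2) ⊕ M1.
byte 0: 6b ⊕ 61 = 0a
byte 1: 80 ⊕ 62 = e2
byte 2: b0 ⊕ 6f = df
byte 3: 02 ⊕ 72 = 70

0a e2 df 70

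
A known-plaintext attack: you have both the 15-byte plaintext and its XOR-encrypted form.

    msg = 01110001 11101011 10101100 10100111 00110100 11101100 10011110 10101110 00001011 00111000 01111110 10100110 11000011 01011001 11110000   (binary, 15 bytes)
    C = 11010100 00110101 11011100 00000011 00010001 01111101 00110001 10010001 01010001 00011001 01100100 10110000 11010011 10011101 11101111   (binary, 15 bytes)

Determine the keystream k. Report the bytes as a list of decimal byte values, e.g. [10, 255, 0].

[165, 222, 112, 164, 37, 145, 175, 63, 90, 33, 26, 22, 16, 196, 31]

Since C = msg ⊕ k, XORing both sides with msg gives k = msg ⊕ C.
71 XOR d4 = a5
eb XOR 35 = de
ac XOR dc = 70
a7 XOR 03 = a4
34 XOR 11 = 25
ec XOR 7d = 91
9e XOR 31 = af
ae XOR 91 = 3f
0b XOR 51 = 5a
38 XOR 19 = 21
7e XOR 64 = 1a
a6 XOR b0 = 16
c3 XOR d3 = 10
59 XOR 9d = c4
f0 XOR ef = 1f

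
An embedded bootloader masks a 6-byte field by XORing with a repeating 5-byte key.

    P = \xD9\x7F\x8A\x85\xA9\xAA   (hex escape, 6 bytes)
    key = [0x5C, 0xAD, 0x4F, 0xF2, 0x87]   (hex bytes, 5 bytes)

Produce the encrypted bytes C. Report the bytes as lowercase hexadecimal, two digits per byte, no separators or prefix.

85d2c5772ef6

The 5-byte key repeats, so the effective keystream is 5c ad 4f f2 87 5c.
byte 0: 217 xor  92 = 133
byte 1: 127 xor 173 = 210
byte 2: 138 xor  79 = 197
byte 3: 133 xor 242 = 119
byte 4: 169 xor 135 =  46
byte 5: 170 xor  92 = 246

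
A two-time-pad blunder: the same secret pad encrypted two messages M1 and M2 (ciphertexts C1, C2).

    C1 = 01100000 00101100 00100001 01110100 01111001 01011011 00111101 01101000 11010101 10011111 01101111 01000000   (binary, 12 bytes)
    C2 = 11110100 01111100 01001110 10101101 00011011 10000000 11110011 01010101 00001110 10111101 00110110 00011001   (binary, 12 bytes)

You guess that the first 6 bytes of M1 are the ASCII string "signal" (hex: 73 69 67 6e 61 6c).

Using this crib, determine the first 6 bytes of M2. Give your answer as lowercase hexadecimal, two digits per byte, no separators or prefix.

e73908b703b7

First, C1 ⊕ C2 = (M1 ⊕ K) ⊕ (M2 ⊕ K) = M1 ⊕ M2, so the key drops out. Then M2 = (M1 ⊕ M2) ⊕ M1 over the first 6 bytes.
byte 0: (60 XOR f4) XOR 73 = 94 XOR 73 = e7
byte 1: (2c XOR 7c) XOR 69 = 50 XOR 69 = 39
byte 2: (21 XOR 4e) XOR 67 = 6f XOR 67 = 08
byte 3: (74 XOR ad) XOR 6e = d9 XOR 6e = b7
byte 4: (79 XOR 1b) XOR 61 = 62 XOR 61 = 03
byte 5: (5b XOR 80) XOR 6c = db XOR 6c = b7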